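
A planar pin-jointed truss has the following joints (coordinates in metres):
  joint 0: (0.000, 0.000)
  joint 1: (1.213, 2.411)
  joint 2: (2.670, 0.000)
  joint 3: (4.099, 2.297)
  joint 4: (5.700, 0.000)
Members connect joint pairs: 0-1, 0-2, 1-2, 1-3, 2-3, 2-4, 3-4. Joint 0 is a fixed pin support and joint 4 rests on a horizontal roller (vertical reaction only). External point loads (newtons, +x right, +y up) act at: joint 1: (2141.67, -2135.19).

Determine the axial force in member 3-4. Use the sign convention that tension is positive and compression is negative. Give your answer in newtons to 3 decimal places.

-1658.084

N=5 nodes, M=7 members, R=3 reactions → 2N=10, M+R=10
member 0 (0-1): L=2.6989, (cx,cy)=(0.4494,0.8933)
member 1 (0-2): L=2.6700, (cx,cy)=(1.0000,0.0000)
member 2 (1-2): L=2.8170, (cx,cy)=(0.5172,-0.8559)
member 3 (1-3): L=2.8883, (cx,cy)=(0.9992,-0.0395)
member 4 (2-3): L=2.7052, (cx,cy)=(0.5282,0.8491)
member 5 (2-4): L=3.0300, (cx,cy)=(1.0000,0.0000)
member 6 (3-4): L=2.7999, (cx,cy)=(0.5718,-0.8204)
solve A·x = −loads:
  F[0-1] = -867.4651 N (compression)
  F[0-2] = +2531.5394 N (tension)
  F[1-2] = -1508.5337 N (compression)
  F[1-3] = -1752.6799 N (compression)
  F[2-3] = +1520.5487 N (tension)
  F[2-4] = +948.1044 N (tension)
  F[3-4] = -1658.0840 N (compression)
  Rx@0 = -2141.6700 N
  Ry@0 = +774.9177 N
  Ry@4 = +1360.2723 N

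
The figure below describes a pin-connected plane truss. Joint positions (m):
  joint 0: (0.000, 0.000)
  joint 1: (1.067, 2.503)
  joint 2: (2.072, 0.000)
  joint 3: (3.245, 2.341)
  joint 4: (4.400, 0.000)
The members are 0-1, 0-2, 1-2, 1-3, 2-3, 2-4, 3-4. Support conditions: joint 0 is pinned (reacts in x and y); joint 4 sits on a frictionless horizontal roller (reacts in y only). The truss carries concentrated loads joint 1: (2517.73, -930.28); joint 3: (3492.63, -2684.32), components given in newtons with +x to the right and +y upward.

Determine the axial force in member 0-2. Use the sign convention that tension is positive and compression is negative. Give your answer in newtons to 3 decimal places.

5208.442

N=5 nodes, M=7 members, R=3 reactions → 2N=10, M+R=10
member 0 (0-1): L=2.7209, (cx,cy)=(0.3921,0.9199)
member 1 (0-2): L=2.0720, (cx,cy)=(1.0000,0.0000)
member 2 (1-2): L=2.6972, (cx,cy)=(0.3726,-0.9280)
member 3 (1-3): L=2.1840, (cx,cy)=(0.9972,-0.0742)
member 4 (2-3): L=2.6184, (cx,cy)=(0.4480,0.8940)
member 5 (2-4): L=2.3280, (cx,cy)=(1.0000,0.0000)
member 6 (3-4): L=2.6104, (cx,cy)=(0.4425,-0.8968)
solve A·x = −loads:
  F[0-1] = +2044.9552 N (tension)
  F[0-2] = +5208.4424 N (tension)
  F[1-2] = -2981.1085 N (compression)
  F[1-3] = -606.7082 N (compression)
  F[2-3] = +3094.2953 N (tension)
  F[2-4] = +2711.4929 N (tension)
  F[3-4] = -6128.2618 N (compression)
  Rx@0 = -6010.3600 N
  Ry@0 = -1881.1619 N
  Ry@4 = +5495.7619 N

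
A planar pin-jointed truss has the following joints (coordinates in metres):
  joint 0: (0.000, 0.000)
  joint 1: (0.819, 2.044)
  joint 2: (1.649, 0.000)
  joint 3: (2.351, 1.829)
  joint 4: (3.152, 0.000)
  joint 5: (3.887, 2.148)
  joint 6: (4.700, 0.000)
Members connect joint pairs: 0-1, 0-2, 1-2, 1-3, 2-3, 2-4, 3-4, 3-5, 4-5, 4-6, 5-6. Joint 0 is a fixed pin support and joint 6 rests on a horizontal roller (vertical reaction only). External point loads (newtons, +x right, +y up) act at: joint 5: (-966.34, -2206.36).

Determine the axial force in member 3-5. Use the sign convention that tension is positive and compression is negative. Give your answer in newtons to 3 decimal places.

N=7 nodes, M=11 members, R=3 reactions → 2N=14, M+R=14
member 0 (0-1): L=2.2020, (cx,cy)=(0.3719,0.9283)
member 1 (0-2): L=1.6490, (cx,cy)=(1.0000,0.0000)
member 2 (1-2): L=2.2061, (cx,cy)=(0.3762,-0.9265)
member 3 (1-3): L=1.5470, (cx,cy)=(0.9903,-0.1390)
member 4 (2-3): L=1.9591, (cx,cy)=(0.3583,0.9336)
member 5 (2-4): L=1.5030, (cx,cy)=(1.0000,0.0000)
member 6 (3-4): L=1.9967, (cx,cy)=(0.4012,-0.9160)
member 7 (3-5): L=1.5688, (cx,cy)=(0.9791,0.2033)
member 8 (4-5): L=2.2703, (cx,cy)=(0.3237,0.9461)
member 9 (4-6): L=1.5480, (cx,cy)=(1.0000,0.0000)
member 10 (5-6): L=2.2967, (cx,cy)=(0.3540,-0.9353)
solve A·x = −loads:
  F[0-1] = -886.9214 N (compression)
  F[0-2] = -636.4596 N (compression)
  F[1-2] = +995.2625 N (tension)
  F[1-3] = -711.2313 N (compression)
  F[2-3] = -987.7260 N (compression)
  F[2-4] = +91.9201 N (tension)
  F[3-4] = +603.9190 N (tension)
  F[3-5] = -1328.2796 N (compression)
  F[4-5] = -584.6841 N (compression)
  F[4-6] = +523.4799 N (tension)
  F[5-6] = -1478.8206 N (compression)
  Rx@0 = +966.3400 N
  Ry@0 = +823.2913 N
  Ry@6 = +1383.0687 N

-1328.280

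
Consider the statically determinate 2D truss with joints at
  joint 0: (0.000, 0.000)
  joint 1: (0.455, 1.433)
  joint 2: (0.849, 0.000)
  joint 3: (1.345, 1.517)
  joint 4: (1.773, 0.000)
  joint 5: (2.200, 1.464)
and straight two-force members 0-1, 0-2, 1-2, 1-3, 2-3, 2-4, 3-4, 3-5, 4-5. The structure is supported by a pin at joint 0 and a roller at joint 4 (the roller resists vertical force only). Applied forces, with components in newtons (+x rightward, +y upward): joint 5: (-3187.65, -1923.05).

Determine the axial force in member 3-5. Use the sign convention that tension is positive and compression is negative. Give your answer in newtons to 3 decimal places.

-2585.065

N=6 nodes, M=9 members, R=3 reactions → 2N=12, M+R=12
member 0 (0-1): L=1.5035, (cx,cy)=(0.3026,0.9531)
member 1 (0-2): L=0.8490, (cx,cy)=(1.0000,0.0000)
member 2 (1-2): L=1.4862, (cx,cy)=(0.2651,-0.9642)
member 3 (1-3): L=0.8940, (cx,cy)=(0.9956,0.0940)
member 4 (2-3): L=1.5960, (cx,cy)=(0.3108,0.9505)
member 5 (2-4): L=0.9240, (cx,cy)=(1.0000,0.0000)
member 6 (3-4): L=1.5762, (cx,cy)=(0.2715,-0.9624)
member 7 (3-5): L=0.8566, (cx,cy)=(0.9981,-0.0619)
member 8 (4-5): L=1.5250, (cx,cy)=(0.2800,0.9600)
solve A·x = −loads:
  F[0-1] = -2275.6749 N (compression)
  F[0-2] = -2498.9691 N (compression)
  F[1-2] = +2126.8524 N (tension)
  F[1-3] = -1258.0962 N (compression)
  F[2-3] = -2157.5835 N (compression)
  F[2-4] = -1264.6047 N (compression)
  F[3-4] = +2419.8195 N (tension)
  F[3-5] = -2585.0645 N (compression)
  F[4-5] = -2169.7779 N (compression)
  Rx@0 = +3187.6500 N
  Ry@0 = +2168.9663 N
  Ry@4 = -245.9163 N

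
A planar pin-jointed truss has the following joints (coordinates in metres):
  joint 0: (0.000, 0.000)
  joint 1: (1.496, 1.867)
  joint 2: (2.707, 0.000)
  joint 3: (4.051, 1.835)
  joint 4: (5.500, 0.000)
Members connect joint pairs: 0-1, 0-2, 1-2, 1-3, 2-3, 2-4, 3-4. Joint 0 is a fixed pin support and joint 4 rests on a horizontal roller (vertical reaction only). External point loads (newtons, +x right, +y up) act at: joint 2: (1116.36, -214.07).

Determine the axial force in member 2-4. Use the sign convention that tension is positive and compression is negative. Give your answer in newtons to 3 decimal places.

N=5 nodes, M=7 members, R=3 reactions → 2N=10, M+R=10
member 0 (0-1): L=2.3924, (cx,cy)=(0.6253,0.7804)
member 1 (0-2): L=2.7070, (cx,cy)=(1.0000,0.0000)
member 2 (1-2): L=2.2254, (cx,cy)=(0.5442,-0.8390)
member 3 (1-3): L=2.5552, (cx,cy)=(0.9999,-0.0125)
member 4 (2-3): L=2.2745, (cx,cy)=(0.5909,0.8068)
member 5 (2-4): L=2.7930, (cx,cy)=(1.0000,0.0000)
member 6 (3-4): L=2.3381, (cx,cy)=(0.6197,-0.7848)
solve A·x = −loads:
  F[0-1] = -139.3023 N (compression)
  F[0-2] = +1203.4667 N (tension)
  F[1-2] = +131.9467 N (tension)
  F[1-3] = -158.9222 N (compression)
  F[2-3] = +128.1321 N (tension)
  F[2-4] = +83.1982 N (tension)
  F[3-4] = -134.2496 N (compression)
  Rx@0 = -1116.3600 N
  Ry@0 = +108.7086 N
  Ry@4 = +105.3614 N

83.198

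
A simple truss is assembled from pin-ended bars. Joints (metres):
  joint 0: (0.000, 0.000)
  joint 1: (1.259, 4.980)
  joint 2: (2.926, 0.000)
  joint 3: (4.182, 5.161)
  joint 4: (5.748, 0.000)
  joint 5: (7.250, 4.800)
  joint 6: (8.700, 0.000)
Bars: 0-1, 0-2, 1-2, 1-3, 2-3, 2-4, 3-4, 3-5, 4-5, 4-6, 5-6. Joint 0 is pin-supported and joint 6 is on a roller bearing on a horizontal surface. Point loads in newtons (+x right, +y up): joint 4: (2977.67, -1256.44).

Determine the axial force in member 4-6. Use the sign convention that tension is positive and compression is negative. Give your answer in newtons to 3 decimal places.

N=7 nodes, M=11 members, R=3 reactions → 2N=14, M+R=14
member 0 (0-1): L=5.1367, (cx,cy)=(0.2451,0.9695)
member 1 (0-2): L=2.9260, (cx,cy)=(1.0000,0.0000)
member 2 (1-2): L=5.2516, (cx,cy)=(0.3174,-0.9483)
member 3 (1-3): L=2.9286, (cx,cy)=(0.9981,0.0618)
member 4 (2-3): L=5.3116, (cx,cy)=(0.2365,0.9716)
member 5 (2-4): L=2.8220, (cx,cy)=(1.0000,0.0000)
member 6 (3-4): L=5.3934, (cx,cy)=(0.2904,-0.9569)
member 7 (3-5): L=3.0892, (cx,cy)=(0.9931,-0.1169)
member 8 (4-5): L=5.0295, (cx,cy)=(0.2986,0.9544)
member 9 (4-6): L=2.9520, (cx,cy)=(1.0000,0.0000)
member 10 (5-6): L=5.0142, (cx,cy)=(0.2892,-0.9573)
solve A·x = −loads:
  F[0-1] = -439.7360 N (compression)
  F[0-2] = +3085.4493 N (tension)
  F[1-2] = +433.5493 N (tension)
  F[1-3] = -245.8696 N (compression)
  F[2-3] = -423.1269 N (compression)
  F[2-4] = +3323.1230 N (tension)
  F[3-4] = +506.0631 N (tension)
  F[3-5] = -495.7891 N (compression)
  F[4-5] = +809.1009 N (tension)
  F[4-6] = +250.7645 N (tension)
  F[5-6] = -867.1660 N (compression)
  Rx@0 = -2977.6700 N
  Ry@0 = +426.3231 N
  Ry@6 = +830.1169 N

250.764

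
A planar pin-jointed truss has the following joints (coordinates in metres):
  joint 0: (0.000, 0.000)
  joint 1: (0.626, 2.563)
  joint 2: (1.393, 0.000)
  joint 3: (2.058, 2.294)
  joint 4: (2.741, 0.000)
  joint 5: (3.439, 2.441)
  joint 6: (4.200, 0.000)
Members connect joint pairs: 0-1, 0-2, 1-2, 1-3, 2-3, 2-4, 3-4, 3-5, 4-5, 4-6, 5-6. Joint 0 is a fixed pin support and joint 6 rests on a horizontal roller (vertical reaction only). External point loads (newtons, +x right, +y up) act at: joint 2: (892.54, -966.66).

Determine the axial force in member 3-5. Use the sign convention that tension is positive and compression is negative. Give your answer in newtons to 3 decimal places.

-198.762

N=7 nodes, M=11 members, R=3 reactions → 2N=14, M+R=14
member 0 (0-1): L=2.6383, (cx,cy)=(0.2373,0.9714)
member 1 (0-2): L=1.3930, (cx,cy)=(1.0000,0.0000)
member 2 (1-2): L=2.6753, (cx,cy)=(0.2867,-0.9580)
member 3 (1-3): L=1.4570, (cx,cy)=(0.9828,-0.1846)
member 4 (2-3): L=2.3884, (cx,cy)=(0.2784,0.9605)
member 5 (2-4): L=1.3480, (cx,cy)=(1.0000,0.0000)
member 6 (3-4): L=2.3935, (cx,cy)=(0.2854,-0.9584)
member 7 (3-5): L=1.3888, (cx,cy)=(0.9944,0.1058)
member 8 (4-5): L=2.5388, (cx,cy)=(0.2749,0.9615)
member 9 (4-6): L=1.4590, (cx,cy)=(1.0000,0.0000)
member 10 (5-6): L=2.5569, (cx,cy)=(0.2976,-0.9547)
solve A·x = −loads:
  F[0-1] = -665.0423 N (compression)
  F[0-2] = +1050.3348 N (tension)
  F[1-2] = +747.3106 N (tension)
  F[1-3] = -378.5533 N (compression)
  F[2-3] = +261.0425 N (tension)
  F[2-4] = +299.3654 N (tension)
  F[3-4] = -356.4684 N (compression)
  F[3-5] = -198.7622 N (compression)
  F[4-5] = +355.3404 N (tension)
  F[4-6] = +99.9522 N (tension)
  F[5-6] = -335.8281 N (compression)
  Rx@0 = -892.5400 N
  Ry@0 = +646.0511 N
  Ry@6 = +320.6089 N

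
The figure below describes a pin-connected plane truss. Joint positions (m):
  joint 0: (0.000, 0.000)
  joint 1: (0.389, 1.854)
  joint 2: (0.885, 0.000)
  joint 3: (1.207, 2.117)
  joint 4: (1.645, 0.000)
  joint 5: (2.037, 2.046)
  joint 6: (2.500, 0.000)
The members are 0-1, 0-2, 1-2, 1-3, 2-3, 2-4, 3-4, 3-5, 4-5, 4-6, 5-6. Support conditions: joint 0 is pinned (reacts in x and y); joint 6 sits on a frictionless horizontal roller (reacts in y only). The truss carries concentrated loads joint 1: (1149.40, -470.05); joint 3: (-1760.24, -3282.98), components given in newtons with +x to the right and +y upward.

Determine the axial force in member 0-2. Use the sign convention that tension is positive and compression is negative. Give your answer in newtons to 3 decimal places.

N=7 nodes, M=11 members, R=3 reactions → 2N=14, M+R=14
member 0 (0-1): L=1.8944, (cx,cy)=(0.2053,0.9787)
member 1 (0-2): L=0.8850, (cx,cy)=(1.0000,0.0000)
member 2 (1-2): L=1.9192, (cx,cy)=(0.2584,-0.9660)
member 3 (1-3): L=0.8592, (cx,cy)=(0.9520,0.3061)
member 4 (2-3): L=2.1413, (cx,cy)=(0.1504,0.9886)
member 5 (2-4): L=0.7600, (cx,cy)=(1.0000,0.0000)
member 6 (3-4): L=2.1618, (cx,cy)=(0.2026,-0.9793)
member 7 (3-5): L=0.8330, (cx,cy)=(0.9964,-0.0852)
member 8 (4-5): L=2.0832, (cx,cy)=(0.1882,0.9821)
member 9 (4-6): L=0.8550, (cx,cy)=(1.0000,0.0000)
member 10 (5-6): L=2.0977, (cx,cy)=(0.2207,-0.9753)
solve A·x = −loads:
  F[0-1] = -2792.5542 N (compression)
  F[0-2] = -37.4020 N (compression)
  F[1-2] = +1629.0548 N (tension)
  F[1-3] = -2251.9355 N (compression)
  F[2-3] = -1591.8109 N (compression)
  F[2-4] = +622.9770 N (tension)
  F[3-4] = -1004.9551 N (compression)
  F[3-5] = -420.8990 N (compression)
  F[4-5] = +1002.0124 N (tension)
  F[4-6] = +230.8180 N (tension)
  F[5-6] = -1045.7768 N (compression)
  Rx@0 = +610.8400 N
  Ry@0 = +2733.0437 N
  Ry@6 = +1019.9863 N

-37.402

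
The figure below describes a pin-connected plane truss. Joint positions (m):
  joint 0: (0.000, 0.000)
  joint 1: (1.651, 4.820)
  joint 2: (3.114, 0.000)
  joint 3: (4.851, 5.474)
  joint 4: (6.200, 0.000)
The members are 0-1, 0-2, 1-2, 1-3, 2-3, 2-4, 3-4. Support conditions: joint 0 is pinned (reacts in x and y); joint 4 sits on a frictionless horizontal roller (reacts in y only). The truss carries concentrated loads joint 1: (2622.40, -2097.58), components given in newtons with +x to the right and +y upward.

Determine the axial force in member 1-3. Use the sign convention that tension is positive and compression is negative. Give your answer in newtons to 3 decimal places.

N=5 nodes, M=7 members, R=3 reactions → 2N=10, M+R=10
member 0 (0-1): L=5.0949, (cx,cy)=(0.3240,0.9460)
member 1 (0-2): L=3.1140, (cx,cy)=(1.0000,0.0000)
member 2 (1-2): L=5.0371, (cx,cy)=(0.2904,-0.9569)
member 3 (1-3): L=3.2661, (cx,cy)=(0.9797,0.2002)
member 4 (2-3): L=5.7430, (cx,cy)=(0.3025,0.9532)
member 5 (2-4): L=3.0860, (cx,cy)=(1.0000,0.0000)
member 6 (3-4): L=5.6378, (cx,cy)=(0.2393,-0.9710)
solve A·x = −loads:
  F[0-1] = +528.1907 N (tension)
  F[0-2] = +2451.2407 N (tension)
  F[1-2] = -3048.6959 N (compression)
  F[1-3] = -1598.1353 N (compression)
  F[2-3] = +3060.6233 N (tension)
  F[2-4] = +640.0652 N (tension)
  F[3-4] = -2674.9755 N (compression)
  Rx@0 = -2622.4000 N
  Ry@0 = -499.6898 N
  Ry@4 = +2597.2698 N

-1598.135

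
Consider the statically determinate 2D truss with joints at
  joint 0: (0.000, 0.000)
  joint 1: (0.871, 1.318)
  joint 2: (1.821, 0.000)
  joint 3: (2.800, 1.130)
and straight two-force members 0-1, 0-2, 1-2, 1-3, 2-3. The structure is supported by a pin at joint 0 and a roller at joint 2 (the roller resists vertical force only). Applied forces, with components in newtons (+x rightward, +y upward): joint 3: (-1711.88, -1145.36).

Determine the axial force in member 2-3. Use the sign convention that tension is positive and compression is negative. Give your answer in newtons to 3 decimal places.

N=4 nodes, M=5 members, R=3 reactions → 2N=8, M+R=8
member 0 (0-1): L=1.5798, (cx,cy)=(0.5513,0.8343)
member 1 (0-2): L=1.8210, (cx,cy)=(1.0000,0.0000)
member 2 (1-2): L=1.6247, (cx,cy)=(0.5847,-0.8112)
member 3 (1-3): L=1.9381, (cx,cy)=(0.9953,-0.0970)
member 4 (2-3): L=1.4951, (cx,cy)=(0.6548,0.7558)
solve A·x = −loads:
  F[0-1] = -535.2165 N (compression)
  F[0-2] = -1416.7959 N (compression)
  F[1-2] = +630.1428 N (tension)
  F[1-3] = -666.6890 N (compression)
  F[2-3] = -1600.9922 N (compression)
  Rx@0 = +1711.8800 N
  Ry@0 = +446.5222 N
  Ry@2 = +698.8378 N

-1600.992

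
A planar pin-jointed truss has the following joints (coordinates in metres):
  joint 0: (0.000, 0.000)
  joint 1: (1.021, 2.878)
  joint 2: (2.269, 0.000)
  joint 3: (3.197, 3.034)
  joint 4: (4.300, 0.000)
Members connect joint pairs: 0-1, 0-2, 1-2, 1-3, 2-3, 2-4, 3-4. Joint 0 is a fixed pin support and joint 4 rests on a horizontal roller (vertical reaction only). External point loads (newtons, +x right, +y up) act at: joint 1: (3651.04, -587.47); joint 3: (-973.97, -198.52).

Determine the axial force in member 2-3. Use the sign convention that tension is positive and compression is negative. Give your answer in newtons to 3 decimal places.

N=5 nodes, M=7 members, R=3 reactions → 2N=10, M+R=10
member 0 (0-1): L=3.0537, (cx,cy)=(0.3343,0.9425)
member 1 (0-2): L=2.2690, (cx,cy)=(1.0000,0.0000)
member 2 (1-2): L=3.1369, (cx,cy)=(0.3978,-0.9175)
member 3 (1-3): L=2.1816, (cx,cy)=(0.9974,0.0715)
member 4 (2-3): L=3.1727, (cx,cy)=(0.2925,0.9563)
member 5 (2-4): L=2.0310, (cx,cy)=(1.0000,0.0000)
member 6 (3-4): L=3.2283, (cx,cy)=(0.3417,-0.9398)
solve A·x = −loads:
  F[0-1] = +1334.3205 N (tension)
  F[0-2] = +2230.9477 N (tension)
  F[1-2] = -2193.2535 N (compression)
  F[1-3] = -2338.3397 N (compression)
  F[2-3] = +2104.2325 N (tension)
  F[2-4] = +742.9151 N (tension)
  F[3-4] = -2174.3744 N (compression)
  Rx@0 = -2677.0700 N
  Ry@0 = -1257.5317 N
  Ry@4 = +2043.5217 N

2104.232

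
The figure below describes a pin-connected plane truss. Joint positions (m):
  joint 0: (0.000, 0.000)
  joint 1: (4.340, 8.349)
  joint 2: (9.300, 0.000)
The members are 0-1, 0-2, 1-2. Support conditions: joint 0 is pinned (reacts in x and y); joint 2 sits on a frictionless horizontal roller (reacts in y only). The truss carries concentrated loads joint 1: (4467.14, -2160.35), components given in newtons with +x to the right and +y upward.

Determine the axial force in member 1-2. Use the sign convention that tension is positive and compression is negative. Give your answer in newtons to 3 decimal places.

N=3 nodes, M=3 members, R=3 reactions → 2N=6, M+R=6
member 0 (0-1): L=9.4096, (cx,cy)=(0.4612,0.8873)
member 1 (0-2): L=9.3000, (cx,cy)=(1.0000,0.0000)
member 2 (1-2): L=9.7112, (cx,cy)=(0.5108,-0.8597)
solve A·x = −loads:
  F[0-1] = +3221.2475 N (tension)
  F[0-2] = +2981.4075 N (tension)
  F[1-2] = -5837.3072 N (compression)
  Rx@0 = -4467.1400 N
  Ry@0 = -2858.1522 N
  Ry@2 = +5018.5022 N

-5837.307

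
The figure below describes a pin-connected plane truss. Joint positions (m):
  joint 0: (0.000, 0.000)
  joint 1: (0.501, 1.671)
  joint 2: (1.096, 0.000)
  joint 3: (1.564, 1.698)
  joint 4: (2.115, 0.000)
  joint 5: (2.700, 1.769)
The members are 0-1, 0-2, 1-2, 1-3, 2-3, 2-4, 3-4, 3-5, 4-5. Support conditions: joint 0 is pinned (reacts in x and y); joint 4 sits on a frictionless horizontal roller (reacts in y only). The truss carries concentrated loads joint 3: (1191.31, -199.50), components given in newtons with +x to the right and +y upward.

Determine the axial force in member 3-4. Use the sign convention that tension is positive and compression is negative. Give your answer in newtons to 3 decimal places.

-1160.622

N=6 nodes, M=9 members, R=3 reactions → 2N=12, M+R=12
member 0 (0-1): L=1.7445, (cx,cy)=(0.2872,0.9579)
member 1 (0-2): L=1.0960, (cx,cy)=(1.0000,0.0000)
member 2 (1-2): L=1.7738, (cx,cy)=(0.3354,-0.9421)
member 3 (1-3): L=1.0633, (cx,cy)=(0.9997,0.0254)
member 4 (2-3): L=1.7613, (cx,cy)=(0.2657,0.9641)
member 5 (2-4): L=1.0190, (cx,cy)=(1.0000,0.0000)
member 6 (3-4): L=1.7852, (cx,cy)=(0.3087,-0.9512)
member 7 (3-5): L=1.1382, (cx,cy)=(0.9981,0.0624)
member 8 (4-5): L=1.8632, (cx,cy)=(0.3140,0.9494)
solve A·x = −loads:
  F[0-1] = +944.2309 N (tension)
  F[0-2] = +920.1362 N (tension)
  F[1-2] = -944.2294 N (compression)
  F[1-3] = +588.0989 N (tension)
  F[2-3] = +922.6891 N (tension)
  F[2-4] = +358.2324 N (tension)
  F[3-4] = -1160.6225 N (compression)
  F[3-5] = +0.0000 N (tension)
  F[4-5] = -0.0000 N (compression)
  Rx@0 = -1191.3100 N
  Ry@0 = -904.4538 N
  Ry@4 = +1103.9538 N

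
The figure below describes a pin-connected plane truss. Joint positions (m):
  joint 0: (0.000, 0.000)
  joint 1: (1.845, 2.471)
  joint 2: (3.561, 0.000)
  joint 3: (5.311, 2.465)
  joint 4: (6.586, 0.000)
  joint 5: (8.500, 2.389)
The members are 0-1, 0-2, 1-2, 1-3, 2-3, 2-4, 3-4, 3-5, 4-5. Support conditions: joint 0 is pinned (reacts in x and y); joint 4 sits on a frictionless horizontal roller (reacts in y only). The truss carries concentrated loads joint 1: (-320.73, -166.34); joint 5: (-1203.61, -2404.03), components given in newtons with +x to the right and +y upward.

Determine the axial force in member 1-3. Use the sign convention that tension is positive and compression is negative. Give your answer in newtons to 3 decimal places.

N=6 nodes, M=9 members, R=3 reactions → 2N=12, M+R=12
member 0 (0-1): L=3.0838, (cx,cy)=(0.5983,0.8013)
member 1 (0-2): L=3.5610, (cx,cy)=(1.0000,0.0000)
member 2 (1-2): L=3.0084, (cx,cy)=(0.5704,-0.8214)
member 3 (1-3): L=3.4660, (cx,cy)=(1.0000,-0.0017)
member 4 (2-3): L=3.0230, (cx,cy)=(0.5789,0.8154)
member 5 (2-4): L=3.0250, (cx,cy)=(1.0000,0.0000)
member 6 (3-4): L=2.7752, (cx,cy)=(0.4594,-0.8882)
member 7 (3-5): L=3.1899, (cx,cy)=(0.9997,-0.0238)
member 8 (4-5): L=3.0612, (cx,cy)=(0.6253,0.7804)
solve A·x = −loads:
  F[0-1] = +27.4286 N (tension)
  F[0-2] = -1540.7501 N (compression)
  F[1-2] = -230.2617 N (compression)
  F[1-3] = +468.4826 N (tension)
  F[2-3] = +231.9445 N (tension)
  F[2-4] = -1806.3620 N (compression)
  F[3-4] = -231.0384 N (compression)
  F[3-5] = +709.0976 N (tension)
  F[4-5] = -3058.7738 N (compression)
  Rx@0 = +1524.3400 N
  Ry@0 = -21.9780 N
  Ry@4 = +2592.3480 N

468.483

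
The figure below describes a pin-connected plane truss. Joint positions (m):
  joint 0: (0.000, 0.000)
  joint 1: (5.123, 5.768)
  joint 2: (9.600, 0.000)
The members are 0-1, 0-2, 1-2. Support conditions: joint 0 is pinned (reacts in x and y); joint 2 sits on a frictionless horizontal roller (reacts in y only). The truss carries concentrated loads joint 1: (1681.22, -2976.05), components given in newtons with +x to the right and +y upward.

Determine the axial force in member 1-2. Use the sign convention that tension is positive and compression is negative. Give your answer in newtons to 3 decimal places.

N=3 nodes, M=3 members, R=3 reactions → 2N=6, M+R=6
member 0 (0-1): L=7.7146, (cx,cy)=(0.6641,0.7477)
member 1 (0-2): L=9.6000, (cx,cy)=(1.0000,0.0000)
member 2 (1-2): L=7.3016, (cx,cy)=(0.6132,-0.7900)
solve A·x = −loads:
  F[0-1] = -505.2474 N (compression)
  F[0-2] = +2016.7377 N (tension)
  F[1-2] = -3289.1245 N (compression)
  Rx@0 = -1681.2200 N
  Ry@0 = +377.7603 N
  Ry@2 = +2598.2897 N

-3289.125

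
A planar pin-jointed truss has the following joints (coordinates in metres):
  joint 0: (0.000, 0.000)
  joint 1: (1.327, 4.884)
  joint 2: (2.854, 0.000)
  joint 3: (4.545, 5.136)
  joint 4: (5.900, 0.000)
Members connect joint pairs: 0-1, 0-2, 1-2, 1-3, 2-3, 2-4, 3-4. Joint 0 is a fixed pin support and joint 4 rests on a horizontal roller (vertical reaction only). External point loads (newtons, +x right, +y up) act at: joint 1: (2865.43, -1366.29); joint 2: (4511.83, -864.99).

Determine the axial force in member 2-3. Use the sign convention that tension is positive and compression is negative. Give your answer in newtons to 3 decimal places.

N=5 nodes, M=7 members, R=3 reactions → 2N=10, M+R=10
member 0 (0-1): L=5.0611, (cx,cy)=(0.2622,0.9650)
member 1 (0-2): L=2.8540, (cx,cy)=(1.0000,0.0000)
member 2 (1-2): L=5.1171, (cx,cy)=(0.2984,-0.9544)
member 3 (1-3): L=3.2279, (cx,cy)=(0.9969,0.0781)
member 4 (2-3): L=5.4072, (cx,cy)=(0.3127,0.9498)
member 5 (2-4): L=3.0460, (cx,cy)=(1.0000,0.0000)
member 6 (3-4): L=5.3117, (cx,cy)=(0.2551,-0.9669)
solve A·x = −loads:
  F[0-1] = +897.8452 N (tension)
  F[0-2] = +7141.8470 N (tension)
  F[1-2] = -2494.0300 N (compression)
  F[1-3] = -1891.5506 N (compression)
  F[2-3] = +3416.7658 N (tension)
  F[2-4] = +817.2511 N (tension)
  F[3-4] = -3203.7052 N (compression)
  Rx@0 = -7377.2600 N
  Ry@0 = -866.4333 N
  Ry@4 = +3097.7133 N

3416.766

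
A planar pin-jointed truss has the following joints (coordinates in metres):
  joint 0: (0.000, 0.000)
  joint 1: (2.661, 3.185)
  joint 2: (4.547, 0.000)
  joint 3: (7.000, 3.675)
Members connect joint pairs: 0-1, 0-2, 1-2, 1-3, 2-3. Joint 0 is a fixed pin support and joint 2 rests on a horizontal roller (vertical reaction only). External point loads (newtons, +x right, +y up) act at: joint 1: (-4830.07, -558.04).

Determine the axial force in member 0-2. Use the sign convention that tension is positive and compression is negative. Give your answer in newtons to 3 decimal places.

-1810.029

N=4 nodes, M=5 members, R=3 reactions → 2N=8, M+R=8
member 0 (0-1): L=4.1503, (cx,cy)=(0.6412,0.7674)
member 1 (0-2): L=4.5470, (cx,cy)=(1.0000,0.0000)
member 2 (1-2): L=3.7015, (cx,cy)=(0.5095,-0.8605)
member 3 (1-3): L=4.3666, (cx,cy)=(0.9937,0.1122)
member 4 (2-3): L=4.4185, (cx,cy)=(0.5552,0.8317)
solve A·x = −loads:
  F[0-1] = -4710.3095 N (compression)
  F[0-2] = -1810.0288 N (compression)
  F[1-2] = +3552.4129 N (tension)
  F[1-3] = -0.0000 N (compression)
  F[2-3] = +0.0000 N (tension)
  Rx@0 = +4830.0700 N
  Ry@0 = +3614.7430 N
  Ry@2 = -3056.7030 N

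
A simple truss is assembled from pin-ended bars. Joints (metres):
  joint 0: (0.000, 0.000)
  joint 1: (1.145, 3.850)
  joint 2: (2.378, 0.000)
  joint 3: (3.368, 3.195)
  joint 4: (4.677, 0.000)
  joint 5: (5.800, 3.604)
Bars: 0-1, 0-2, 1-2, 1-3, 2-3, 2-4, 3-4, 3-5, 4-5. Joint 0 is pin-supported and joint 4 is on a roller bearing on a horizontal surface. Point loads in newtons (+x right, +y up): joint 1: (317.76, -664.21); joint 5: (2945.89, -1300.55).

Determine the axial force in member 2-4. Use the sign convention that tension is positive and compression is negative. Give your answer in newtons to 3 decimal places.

397.534

N=6 nodes, M=9 members, R=3 reactions → 2N=12, M+R=12
member 0 (0-1): L=4.0167, (cx,cy)=(0.2851,0.9585)
member 1 (0-2): L=2.3780, (cx,cy)=(1.0000,0.0000)
member 2 (1-2): L=4.0426, (cx,cy)=(0.3050,-0.9524)
member 3 (1-3): L=2.3175, (cx,cy)=(0.9592,-0.2826)
member 4 (2-3): L=3.3449, (cx,cy)=(0.2960,0.9552)
member 5 (2-4): L=2.2990, (cx,cy)=(1.0000,0.0000)
member 6 (3-4): L=3.4528, (cx,cy)=(0.3791,-0.9253)
member 7 (3-5): L=2.4662, (cx,cy)=(0.9862,0.1658)
member 8 (4-5): L=3.7749, (cx,cy)=(0.2975,0.9547)
solve A·x = −loads:
  F[0-1] = +2443.6816 N (tension)
  F[0-2] = +2567.0468 N (tension)
  F[1-2] = -3615.2806 N (compression)
  F[1-3] = +1544.4756 N (tension)
  F[2-3] = +3604.5200 N (tension)
  F[2-4] = +397.5343 N (tension)
  F[3-4] = -2606.3247 N (compression)
  F[3-5] = +3586.1210 N (tension)
  F[4-5] = -1985.1708 N (compression)
  Rx@0 = -3263.6500 N
  Ry@0 = -2342.2902 N
  Ry@4 = +4307.0502 N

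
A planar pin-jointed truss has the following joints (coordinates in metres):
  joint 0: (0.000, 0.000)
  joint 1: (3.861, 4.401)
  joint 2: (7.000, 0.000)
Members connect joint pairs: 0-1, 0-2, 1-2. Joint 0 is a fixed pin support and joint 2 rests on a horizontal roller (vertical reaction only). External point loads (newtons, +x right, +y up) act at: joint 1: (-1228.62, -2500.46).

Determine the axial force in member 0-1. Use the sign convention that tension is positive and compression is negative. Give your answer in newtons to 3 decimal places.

N=3 nodes, M=3 members, R=3 reactions → 2N=6, M+R=6
member 0 (0-1): L=5.8546, (cx,cy)=(0.6595,0.7517)
member 1 (0-2): L=7.0000, (cx,cy)=(1.0000,0.0000)
member 2 (1-2): L=5.4057, (cx,cy)=(0.5807,-0.8141)
solve A·x = −loads:
  F[0-1] = -2519.1975 N (compression)
  F[0-2] = +432.7493 N (tension)
  F[1-2] = -745.2482 N (compression)
  Rx@0 = +1228.6200 N
  Ry@0 = +1893.7287 N
  Ry@2 = +606.7313 N

-2519.198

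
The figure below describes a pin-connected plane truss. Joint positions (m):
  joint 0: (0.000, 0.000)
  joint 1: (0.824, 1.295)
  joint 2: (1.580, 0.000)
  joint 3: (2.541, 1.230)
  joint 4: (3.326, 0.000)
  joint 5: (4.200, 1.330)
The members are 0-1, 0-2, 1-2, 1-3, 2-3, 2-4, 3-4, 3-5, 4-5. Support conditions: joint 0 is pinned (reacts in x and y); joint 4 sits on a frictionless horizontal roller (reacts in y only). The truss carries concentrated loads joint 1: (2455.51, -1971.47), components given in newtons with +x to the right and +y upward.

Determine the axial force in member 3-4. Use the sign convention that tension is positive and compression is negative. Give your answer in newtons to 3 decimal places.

-1713.603

N=6 nodes, M=9 members, R=3 reactions → 2N=12, M+R=12
member 0 (0-1): L=1.5349, (cx,cy)=(0.5368,0.8437)
member 1 (0-2): L=1.5800, (cx,cy)=(1.0000,0.0000)
member 2 (1-2): L=1.4995, (cx,cy)=(0.5042,-0.8636)
member 3 (1-3): L=1.7182, (cx,cy)=(0.9993,-0.0378)
member 4 (2-3): L=1.5609, (cx,cy)=(0.6157,0.7880)
member 5 (2-4): L=1.7460, (cx,cy)=(1.0000,0.0000)
member 6 (3-4): L=1.4592, (cx,cy)=(0.5380,-0.8430)
member 7 (3-5): L=1.6620, (cx,cy)=(0.9982,0.0602)
member 8 (4-5): L=1.5915, (cx,cy)=(0.5492,0.8357)
solve A·x = −loads:
  F[0-1] = -624.6135 N (compression)
  F[0-2] = +2790.8233 N (tension)
  F[1-2] = -1585.3191 N (compression)
  F[1-3] = -1992.9935 N (compression)
  F[2-3] = +1737.4214 N (tension)
  F[2-4] = +921.8905 N (tension)
  F[3-4] = -1713.6033 N (compression)
  F[3-5] = +0.0000 N (tension)
  F[4-5] = -0.0000 N (compression)
  Rx@0 = -2455.5100 N
  Ry@0 = +526.9791 N
  Ry@4 = +1444.4909 N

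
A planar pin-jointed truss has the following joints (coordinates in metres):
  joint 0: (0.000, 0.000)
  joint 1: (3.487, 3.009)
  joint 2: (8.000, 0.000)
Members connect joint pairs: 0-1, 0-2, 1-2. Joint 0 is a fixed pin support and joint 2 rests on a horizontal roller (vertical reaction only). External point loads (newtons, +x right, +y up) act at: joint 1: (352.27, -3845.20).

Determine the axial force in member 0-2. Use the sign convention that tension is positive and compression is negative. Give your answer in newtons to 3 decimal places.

2712.486

N=3 nodes, M=3 members, R=3 reactions → 2N=6, M+R=6
member 0 (0-1): L=4.6058, (cx,cy)=(0.7571,0.6533)
member 1 (0-2): L=8.0000, (cx,cy)=(1.0000,0.0000)
member 2 (1-2): L=5.4241, (cx,cy)=(0.8320,-0.5547)
solve A·x = −loads:
  F[0-1] = -3117.4776 N (compression)
  F[0-2] = +2712.4856 N (tension)
  F[1-2] = -3260.1132 N (compression)
  Rx@0 = -352.2700 N
  Ry@0 = +2036.6759 N
  Ry@2 = +1808.5241 N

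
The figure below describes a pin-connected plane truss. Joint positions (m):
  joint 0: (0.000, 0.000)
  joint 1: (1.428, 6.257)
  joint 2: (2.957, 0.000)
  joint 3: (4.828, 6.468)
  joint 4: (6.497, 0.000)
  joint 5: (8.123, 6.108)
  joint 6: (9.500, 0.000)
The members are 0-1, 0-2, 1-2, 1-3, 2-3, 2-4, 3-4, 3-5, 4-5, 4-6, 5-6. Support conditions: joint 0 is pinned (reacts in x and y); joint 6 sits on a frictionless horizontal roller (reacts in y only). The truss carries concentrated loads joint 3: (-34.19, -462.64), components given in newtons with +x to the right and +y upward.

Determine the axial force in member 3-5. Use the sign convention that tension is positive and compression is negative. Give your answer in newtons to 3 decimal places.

-101.810

N=7 nodes, M=11 members, R=3 reactions → 2N=14, M+R=14
member 0 (0-1): L=6.4179, (cx,cy)=(0.2225,0.9749)
member 1 (0-2): L=2.9570, (cx,cy)=(1.0000,0.0000)
member 2 (1-2): L=6.4411, (cx,cy)=(0.2374,-0.9714)
member 3 (1-3): L=3.4065, (cx,cy)=(0.9981,0.0619)
member 4 (2-3): L=6.7332, (cx,cy)=(0.2779,0.9606)
member 5 (2-4): L=3.5400, (cx,cy)=(1.0000,0.0000)
member 6 (3-4): L=6.6799, (cx,cy)=(0.2499,-0.9683)
member 7 (3-5): L=3.3146, (cx,cy)=(0.9941,-0.1086)
member 8 (4-5): L=6.3207, (cx,cy)=(0.2572,0.9663)
member 9 (4-6): L=3.0030, (cx,cy)=(1.0000,0.0000)
member 10 (5-6): L=6.2613, (cx,cy)=(0.2199,-0.9755)
solve A·x = −loads:
  F[0-1] = -257.2482 N (compression)
  F[0-2] = +23.0486 N (tension)
  F[1-2] = +250.7203 N (tension)
  F[1-3] = -116.9795 N (compression)
  F[2-3] = -253.5391 N (compression)
  F[2-4] = +153.0178 N (tension)
  F[3-4] = -207.3597 N (compression)
  F[3-5] = -101.8101 N (compression)
  F[4-5] = +207.7756 N (tension)
  F[4-6] = +47.7578 N (tension)
  F[5-6] = -217.1571 N (compression)
  Rx@0 = +34.1900 N
  Ry@0 = +250.7995 N
  Ry@6 = +211.8405 N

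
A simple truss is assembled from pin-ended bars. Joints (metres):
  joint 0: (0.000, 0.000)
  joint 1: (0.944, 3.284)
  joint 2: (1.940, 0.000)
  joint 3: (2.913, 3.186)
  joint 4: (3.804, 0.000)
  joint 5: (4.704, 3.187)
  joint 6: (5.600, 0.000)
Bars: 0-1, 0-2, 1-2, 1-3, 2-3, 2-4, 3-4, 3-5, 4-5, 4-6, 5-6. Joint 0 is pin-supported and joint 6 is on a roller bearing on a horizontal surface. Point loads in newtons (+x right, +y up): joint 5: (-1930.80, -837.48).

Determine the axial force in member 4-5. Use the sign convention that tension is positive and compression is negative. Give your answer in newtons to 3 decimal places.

-1280.190

N=7 nodes, M=11 members, R=3 reactions → 2N=14, M+R=14
member 0 (0-1): L=3.4170, (cx,cy)=(0.2763,0.9611)
member 1 (0-2): L=1.9400, (cx,cy)=(1.0000,0.0000)
member 2 (1-2): L=3.4317, (cx,cy)=(0.2902,-0.9570)
member 3 (1-3): L=1.9714, (cx,cy)=(0.9988,-0.0497)
member 4 (2-3): L=3.3313, (cx,cy)=(0.2921,0.9564)
member 5 (2-4): L=1.8640, (cx,cy)=(1.0000,0.0000)
member 6 (3-4): L=3.3082, (cx,cy)=(0.2693,-0.9630)
member 7 (3-5): L=1.7910, (cx,cy)=(1.0000,0.0006)
member 8 (4-5): L=3.3116, (cx,cy)=(0.2718,0.9624)
member 9 (4-6): L=1.7960, (cx,cy)=(1.0000,0.0000)
member 10 (5-6): L=3.3106, (cx,cy)=(0.2706,-0.9627)
solve A·x = −loads:
  F[0-1] = -1282.7524 N (compression)
  F[0-2] = -1576.4180 N (compression)
  F[1-2] = +1326.7408 N (tension)
  F[1-3] = -740.3624 N (compression)
  F[2-3] = -1327.5208 N (compression)
  F[2-4] = -803.6090 N (compression)
  F[3-4] = +1279.2781 N (tension)
  F[3-5] = -1471.7356 N (compression)
  F[4-5] = -1280.1901 N (compression)
  F[4-6] = -111.1492 N (compression)
  F[5-6] = +410.6761 N (tension)
  Rx@0 = +1930.8000 N
  Ry@0 = +1232.8289 N
  Ry@6 = -395.3489 N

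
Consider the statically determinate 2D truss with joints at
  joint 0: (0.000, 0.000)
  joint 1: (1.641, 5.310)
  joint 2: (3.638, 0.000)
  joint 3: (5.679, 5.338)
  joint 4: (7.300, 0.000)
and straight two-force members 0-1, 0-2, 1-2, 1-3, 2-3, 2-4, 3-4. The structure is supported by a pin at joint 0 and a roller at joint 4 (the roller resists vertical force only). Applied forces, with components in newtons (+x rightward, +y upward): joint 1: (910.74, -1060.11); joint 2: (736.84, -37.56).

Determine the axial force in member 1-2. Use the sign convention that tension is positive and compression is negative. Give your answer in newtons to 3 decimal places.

N=5 nodes, M=7 members, R=3 reactions → 2N=10, M+R=10
member 0 (0-1): L=5.5578, (cx,cy)=(0.2953,0.9554)
member 1 (0-2): L=3.6380, (cx,cy)=(1.0000,0.0000)
member 2 (1-2): L=5.6731, (cx,cy)=(0.3520,-0.9360)
member 3 (1-3): L=4.0381, (cx,cy)=(1.0000,0.0069)
member 4 (2-3): L=5.7149, (cx,cy)=(0.3571,0.9341)
member 5 (2-4): L=3.6620, (cx,cy)=(1.0000,0.0000)
member 6 (3-4): L=5.5787, (cx,cy)=(0.2906,-0.9569)
solve A·x = −loads:
  F[0-1] = -186.4894 N (compression)
  F[0-2] = +1702.6431 N (tension)
  F[1-2] = -946.9282 N (compression)
  F[1-3] = -632.4883 N (compression)
  F[2-3] = +989.1106 N (tension)
  F[2-4] = +279.2247 N (tension)
  F[3-4] = -960.9565 N (compression)
  Rx@0 = -1647.5800 N
  Ry@0 = +178.1750 N
  Ry@4 = +919.4950 N

-946.928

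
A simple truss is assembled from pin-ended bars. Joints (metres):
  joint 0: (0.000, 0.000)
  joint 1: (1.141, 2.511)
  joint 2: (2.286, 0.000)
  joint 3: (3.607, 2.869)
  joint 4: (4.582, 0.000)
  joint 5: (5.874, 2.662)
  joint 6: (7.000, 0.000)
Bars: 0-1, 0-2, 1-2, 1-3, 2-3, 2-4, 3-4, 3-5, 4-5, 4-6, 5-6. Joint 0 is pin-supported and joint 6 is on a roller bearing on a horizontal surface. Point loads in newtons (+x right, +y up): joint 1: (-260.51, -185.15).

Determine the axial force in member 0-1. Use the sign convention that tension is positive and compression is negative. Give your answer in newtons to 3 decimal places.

-272.863

N=7 nodes, M=11 members, R=3 reactions → 2N=14, M+R=14
member 0 (0-1): L=2.7581, (cx,cy)=(0.4137,0.9104)
member 1 (0-2): L=2.2860, (cx,cy)=(1.0000,0.0000)
member 2 (1-2): L=2.7597, (cx,cy)=(0.4149,-0.9099)
member 3 (1-3): L=2.4919, (cx,cy)=(0.9896,0.1437)
member 4 (2-3): L=3.1585, (cx,cy)=(0.4182,0.9083)
member 5 (2-4): L=2.2960, (cx,cy)=(1.0000,0.0000)
member 6 (3-4): L=3.0301, (cx,cy)=(0.3218,-0.9468)
member 7 (3-5): L=2.2764, (cx,cy)=(0.9959,-0.0909)
member 8 (4-5): L=2.9590, (cx,cy)=(0.4366,0.8996)
member 9 (4-6): L=2.4180, (cx,cy)=(1.0000,0.0000)
member 10 (5-6): L=2.8903, (cx,cy)=(0.3896,-0.9210)
solve A·x = −loads:
  F[0-1] = -272.8634 N (compression)
  F[0-2] = -147.6282 N (compression)
  F[1-2] = +87.3115 N (tension)
  F[1-3] = +112.5709 N (tension)
  F[2-3] = -87.4586 N (compression)
  F[2-4] = -74.8248 N (compression)
  F[3-4] = +61.5158 N (tension)
  F[3-5] = +55.2600 N (tension)
  F[4-5] = -64.7420 N (compression)
  F[4-6] = -26.7623 N (compression)
  F[5-6] = +68.6965 N (tension)
  Rx@0 = +260.5100 N
  Ry@0 = +248.4192 N
  Ry@6 = -63.2692 N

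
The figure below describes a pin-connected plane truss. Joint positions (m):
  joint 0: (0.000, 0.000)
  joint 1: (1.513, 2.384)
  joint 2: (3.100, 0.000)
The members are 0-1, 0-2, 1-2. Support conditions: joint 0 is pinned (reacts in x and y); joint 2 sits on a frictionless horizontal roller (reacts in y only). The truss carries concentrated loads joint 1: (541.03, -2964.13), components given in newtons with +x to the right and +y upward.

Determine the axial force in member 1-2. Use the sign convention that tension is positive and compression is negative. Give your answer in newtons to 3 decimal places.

N=3 nodes, M=3 members, R=3 reactions → 2N=6, M+R=6
member 0 (0-1): L=2.8236, (cx,cy)=(0.5358,0.8443)
member 1 (0-2): L=3.1000, (cx,cy)=(1.0000,0.0000)
member 2 (1-2): L=2.8639, (cx,cy)=(0.5541,-0.8324)
solve A·x = −loads:
  F[0-1] = -1304.4552 N (compression)
  F[0-2] = +1240.0143 N (tension)
  F[1-2] = -2237.7435 N (compression)
  Rx@0 = -541.0300 N
  Ry@0 = +1101.3738 N
  Ry@2 = +1862.7562 N

-2237.744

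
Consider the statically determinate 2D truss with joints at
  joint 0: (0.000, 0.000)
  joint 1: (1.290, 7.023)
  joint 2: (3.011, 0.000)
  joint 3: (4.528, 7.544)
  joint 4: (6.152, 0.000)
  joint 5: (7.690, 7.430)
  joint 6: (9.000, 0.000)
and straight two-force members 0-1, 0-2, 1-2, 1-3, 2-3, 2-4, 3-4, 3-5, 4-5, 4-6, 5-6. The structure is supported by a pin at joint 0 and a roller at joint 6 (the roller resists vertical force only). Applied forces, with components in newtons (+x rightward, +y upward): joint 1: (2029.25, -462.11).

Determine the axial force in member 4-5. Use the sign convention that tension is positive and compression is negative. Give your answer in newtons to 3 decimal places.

1661.591

N=7 nodes, M=11 members, R=3 reactions → 2N=14, M+R=14
member 0 (0-1): L=7.1405, (cx,cy)=(0.1807,0.9835)
member 1 (0-2): L=3.0110, (cx,cy)=(1.0000,0.0000)
member 2 (1-2): L=7.2308, (cx,cy)=(0.2380,-0.9713)
member 3 (1-3): L=3.2796, (cx,cy)=(0.9873,0.1589)
member 4 (2-3): L=7.6950, (cx,cy)=(0.1971,0.9804)
member 5 (2-4): L=3.1410, (cx,cy)=(1.0000,0.0000)
member 6 (3-4): L=7.7168, (cx,cy)=(0.2104,-0.9776)
member 7 (3-5): L=3.1641, (cx,cy)=(0.9994,-0.0360)
member 8 (4-5): L=7.5875, (cx,cy)=(0.2027,0.9792)
member 9 (4-6): L=2.8480, (cx,cy)=(1.0000,0.0000)
member 10 (5-6): L=7.5446, (cx,cy)=(0.1736,-0.9848)
solve A·x = −loads:
  F[0-1] = +1207.4856 N (tension)
  F[0-2] = +1811.1059 N (tension)
  F[1-2] = -1922.7578 N (compression)
  F[1-3] = -1370.8789 N (compression)
  F[2-3] = +1904.8860 N (tension)
  F[2-4] = +977.9401 N (tension)
  F[3-4] = -1664.3716 N (compression)
  F[3-5] = -628.0819 N (compression)
  F[4-5] = +1661.5912 N (tension)
  F[4-6] = +290.8671 N (tension)
  F[5-6] = -1675.1727 N (compression)
  Rx@0 = -2029.2500 N
  Ry@0 = -1187.6172 N
  Ry@6 = +1649.7272 N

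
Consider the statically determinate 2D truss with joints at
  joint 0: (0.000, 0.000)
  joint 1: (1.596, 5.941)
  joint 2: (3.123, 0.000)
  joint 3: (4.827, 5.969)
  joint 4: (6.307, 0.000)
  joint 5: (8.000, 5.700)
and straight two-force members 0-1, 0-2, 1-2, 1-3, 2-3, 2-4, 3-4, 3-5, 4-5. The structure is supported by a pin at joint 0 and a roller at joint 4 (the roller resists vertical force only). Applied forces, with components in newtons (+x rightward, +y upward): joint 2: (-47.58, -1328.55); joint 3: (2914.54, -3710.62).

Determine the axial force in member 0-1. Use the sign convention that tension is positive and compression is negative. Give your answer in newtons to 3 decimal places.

N=6 nodes, M=9 members, R=3 reactions → 2N=12, M+R=12
member 0 (0-1): L=6.1516, (cx,cy)=(0.2594,0.9658)
member 1 (0-2): L=3.1230, (cx,cy)=(1.0000,0.0000)
member 2 (1-2): L=6.1341, (cx,cy)=(0.2489,-0.9685)
member 3 (1-3): L=3.2311, (cx,cy)=(1.0000,0.0087)
member 4 (2-3): L=6.2075, (cx,cy)=(0.2745,0.9616)
member 5 (2-4): L=3.1840, (cx,cy)=(1.0000,0.0000)
member 6 (3-4): L=6.1497, (cx,cy)=(0.2407,-0.9706)
member 7 (3-5): L=3.1844, (cx,cy)=(0.9964,-0.0845)
member 8 (4-5): L=5.9461, (cx,cy)=(0.2847,0.9586)
solve A·x = −loads:
  F[0-1] = +1260.0591 N (tension)
  F[0-2] = +2540.0466 N (tension)
  F[1-2] = -1250.7553 N (compression)
  F[1-3] = +638.2957 N (tension)
  F[2-3] = +2641.4016 N (tension)
  F[2-4] = +1551.1815 N (tension)
  F[3-4] = -6445.5205 N (compression)
  F[3-5] = -0.0000 N (compression)
  F[4-5] = +0.0000 N (tension)
  Rx@0 = -2866.9600 N
  Ry@0 = -1216.9127 N
  Ry@4 = +6256.0827 N

1260.059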